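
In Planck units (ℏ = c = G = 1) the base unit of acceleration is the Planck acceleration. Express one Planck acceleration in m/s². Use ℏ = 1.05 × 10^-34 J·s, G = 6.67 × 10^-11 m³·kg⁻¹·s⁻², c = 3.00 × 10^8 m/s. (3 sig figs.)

a_P = √(c⁷/(ℏG))
  = √(3.12 × 10^103)
  = 5.59 × 10^51 m/s²

5.59 × 10^51 m/s²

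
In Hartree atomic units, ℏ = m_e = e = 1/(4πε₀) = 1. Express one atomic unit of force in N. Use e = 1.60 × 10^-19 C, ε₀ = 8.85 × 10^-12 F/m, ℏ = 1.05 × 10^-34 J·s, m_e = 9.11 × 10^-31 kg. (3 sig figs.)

The unique combination of the constants set to 1 with dimensions of force is F_au = E_h/a₀ = m_e²e⁶/((4πε₀)³ℏ⁴).
E_h = 4.38 × 10^-18 J
a₀ = 5.26 × 10^-11 m
E_h/a₀ = 8.33 × 10^-8 N

8.33 × 10^-8 N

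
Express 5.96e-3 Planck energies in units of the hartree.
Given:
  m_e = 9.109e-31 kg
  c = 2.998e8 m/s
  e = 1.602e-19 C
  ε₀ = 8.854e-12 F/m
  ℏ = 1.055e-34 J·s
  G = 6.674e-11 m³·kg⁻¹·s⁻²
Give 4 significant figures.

2.678e24

Planck energy: E_P = √(ℏc⁵/G) = 1.957e9 J
hartree: E_h = m_e e⁴/(4πε₀ℏ)² = 4.354e-18 J
5.96e-3 × 1.957e9 / 4.354e-18 = 2.678e24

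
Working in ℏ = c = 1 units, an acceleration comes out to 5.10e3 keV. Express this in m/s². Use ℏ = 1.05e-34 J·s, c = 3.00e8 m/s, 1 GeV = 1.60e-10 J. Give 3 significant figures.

Acceleration is [L]/[T]² = c·[E]/ℏ.
1 GeV → c/ℏ × (1 GeV in J) = 4.57e32 m/s².
Convert the energy scale: 5.10e3 keV = 5.10e-3 GeV.
Result: 5.10e-3 × 4.57e32 = 2.33e30 m/s².

2.33e30 m/s²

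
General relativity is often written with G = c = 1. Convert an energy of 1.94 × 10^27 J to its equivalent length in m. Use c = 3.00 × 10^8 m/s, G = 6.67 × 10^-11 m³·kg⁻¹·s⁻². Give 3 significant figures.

1.60 × 10^-17 m

Energy → length via G/c⁴.
1.94 × 10^27 J × (G/c⁴) = 1.60 × 10^-17 m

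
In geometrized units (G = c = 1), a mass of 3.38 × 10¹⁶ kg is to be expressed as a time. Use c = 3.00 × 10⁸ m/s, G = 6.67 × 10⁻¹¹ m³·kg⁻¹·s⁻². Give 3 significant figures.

Mass → time via G/c³.
3.38 × 10¹⁶ kg × (G/c³) = 8.35 × 10⁻²⁰ s

8.35 × 10⁻²⁰ s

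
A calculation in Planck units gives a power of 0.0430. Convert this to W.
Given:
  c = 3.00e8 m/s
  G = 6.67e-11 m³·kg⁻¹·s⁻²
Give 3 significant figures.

1.57e51 W

One Planck power: P_P = c⁵/G = 3.64e52 W.
0.0430 × 3.64e52 W = 1.57e51 W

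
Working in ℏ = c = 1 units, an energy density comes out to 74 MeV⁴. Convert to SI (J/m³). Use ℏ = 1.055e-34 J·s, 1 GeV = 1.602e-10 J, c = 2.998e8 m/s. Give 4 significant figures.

[E]/[L]³ = [E]⁴/(ℏc)³; restore (ℏc)⁻³.
1 GeV⁴ → 1/(ℏc)³ × (1 GeV in J)⁴ = 2.082e37 J/m³.
Convert the energy scale: 74 MeV⁴ = 7.40e-11 GeV⁴.
Result: 7.40e-11 × 2.082e37 = 1.540e27 J/m³.

1.540e27 J/m³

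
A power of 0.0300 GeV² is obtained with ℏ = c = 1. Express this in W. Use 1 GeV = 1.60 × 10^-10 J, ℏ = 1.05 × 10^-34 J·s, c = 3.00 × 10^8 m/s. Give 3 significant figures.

7.31 × 10^12 W

Power is [E]/[T] = [E]²/ℏ.
1 GeV² → 1/ℏ × (1 GeV in J)² = 2.44 × 10^14 W.
Result: 0.0300 × 2.44 × 10^14 = 7.31 × 10^12 W.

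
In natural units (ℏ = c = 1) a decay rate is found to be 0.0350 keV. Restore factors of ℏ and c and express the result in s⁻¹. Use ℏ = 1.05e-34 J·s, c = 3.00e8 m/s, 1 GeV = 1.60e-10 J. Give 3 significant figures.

A rate is [E]/ℏ; divide by ℏ.
1 GeV → 1/ℏ × (1 GeV in J) = 1.52e24 s⁻¹.
Convert the energy scale: 0.0350 keV = 3.50e-8 GeV.
Result: 3.50e-8 × 1.52e24 = 5.33e16 s⁻¹.

5.33e16 s⁻¹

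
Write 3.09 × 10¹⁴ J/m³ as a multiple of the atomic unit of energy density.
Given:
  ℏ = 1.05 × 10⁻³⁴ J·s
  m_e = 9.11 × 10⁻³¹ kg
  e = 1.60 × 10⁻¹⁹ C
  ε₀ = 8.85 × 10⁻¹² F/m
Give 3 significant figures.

10.3

atomic unit of energy density: u_au = E_h/a₀³ = m_e⁴e¹⁰/((4πε₀)⁵ℏ⁸) = 3.01 × 10¹³ J/m³.
3.09 × 10¹⁴ / 3.01 × 10¹³ = 10.3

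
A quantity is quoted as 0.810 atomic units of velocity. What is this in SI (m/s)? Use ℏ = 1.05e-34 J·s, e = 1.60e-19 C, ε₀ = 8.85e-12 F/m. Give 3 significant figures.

1.78e6 m/s

One atomic unit of velocity: v_au = e²/(4πε₀ℏ) = 2.19e6 m/s.
0.810 × 2.19e6 m/s = 1.78e6 m/s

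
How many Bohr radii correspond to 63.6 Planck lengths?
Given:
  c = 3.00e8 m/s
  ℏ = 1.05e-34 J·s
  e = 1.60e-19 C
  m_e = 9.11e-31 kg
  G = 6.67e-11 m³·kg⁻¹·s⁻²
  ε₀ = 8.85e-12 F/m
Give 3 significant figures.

1.95e-23

Planck length: ℓ_P = √(ℏG/c³) = 1.61e-35 m
Bohr radius: a₀ = 4πε₀ℏ²/(m_e e²) = 5.26e-11 m
63.6 × 1.61e-35 / 5.26e-11 = 1.95e-23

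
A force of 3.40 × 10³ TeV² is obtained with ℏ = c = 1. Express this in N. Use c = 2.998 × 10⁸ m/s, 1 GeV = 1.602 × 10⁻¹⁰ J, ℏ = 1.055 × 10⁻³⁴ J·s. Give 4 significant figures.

2.759 × 10¹⁵ N

Force is [E]/[L] = [E]²/(ℏc); restore (ℏc)⁻¹.
1 GeV² → 1/(ℏc) × (1 GeV in J)² = 8.114 × 10⁵ N.
Convert the energy scale: 3.40 × 10³ TeV² = 3.40 × 10⁹ GeV².
Result: 3.40 × 10⁹ × 8.114 × 10⁵ = 2.759 × 10¹⁵ N.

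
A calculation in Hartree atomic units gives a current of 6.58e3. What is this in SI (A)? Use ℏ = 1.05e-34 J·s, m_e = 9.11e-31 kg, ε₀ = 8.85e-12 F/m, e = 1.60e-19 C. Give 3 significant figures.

43.9 A

One atomic unit of electric current: I_au = e E_h/ℏ = m_e e⁵/((4πε₀)²ℏ³) = 6.67e-3 A.
6.58e3 × 6.67e-3 A = 43.9 A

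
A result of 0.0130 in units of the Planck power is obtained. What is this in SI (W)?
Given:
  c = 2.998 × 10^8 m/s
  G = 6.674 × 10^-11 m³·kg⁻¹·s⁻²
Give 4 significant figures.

One Planck power: P_P = c⁵/G = 3.629 × 10^52 W.
0.0130 × 3.629 × 10^52 W = 4.718 × 10^50 W

4.718 × 10^50 W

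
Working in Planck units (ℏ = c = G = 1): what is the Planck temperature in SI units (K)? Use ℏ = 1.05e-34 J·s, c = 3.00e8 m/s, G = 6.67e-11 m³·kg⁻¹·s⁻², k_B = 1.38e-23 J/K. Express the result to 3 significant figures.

1.42e32 K

The unique combination of the constants set to 1 with dimensions of temperature is T_P = √(ℏc⁵/G) / k_B.
  = √(3.83e18) × 7.25e22
  = 1.42e32 K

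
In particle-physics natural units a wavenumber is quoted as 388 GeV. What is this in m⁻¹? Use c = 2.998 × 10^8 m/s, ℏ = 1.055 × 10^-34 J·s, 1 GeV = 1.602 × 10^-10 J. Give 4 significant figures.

1.965 × 10^18 m⁻¹

Inverse length is [E]/(ℏc).
1 GeV → 1/(ℏc) × (1 GeV in J) = 5.065 × 10^15 m⁻¹.
Result: 388 × 5.065 × 10^15 = 1.965 × 10^18 m⁻¹.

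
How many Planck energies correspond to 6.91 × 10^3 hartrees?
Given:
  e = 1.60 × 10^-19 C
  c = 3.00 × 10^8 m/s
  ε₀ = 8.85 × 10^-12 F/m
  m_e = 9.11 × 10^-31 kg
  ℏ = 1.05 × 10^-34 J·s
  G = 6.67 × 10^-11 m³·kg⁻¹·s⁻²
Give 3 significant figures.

1.55 × 10^-23

hartree: E_h = m_e e⁴/(4πε₀ℏ)² = 4.38 × 10^-18 J
Planck energy: E_P = √(ℏc⁵/G) = 1.96 × 10^9 J
6.91 × 10^3 × 4.38 × 10^-18 / 1.96 × 10^9 = 1.55 × 10^-23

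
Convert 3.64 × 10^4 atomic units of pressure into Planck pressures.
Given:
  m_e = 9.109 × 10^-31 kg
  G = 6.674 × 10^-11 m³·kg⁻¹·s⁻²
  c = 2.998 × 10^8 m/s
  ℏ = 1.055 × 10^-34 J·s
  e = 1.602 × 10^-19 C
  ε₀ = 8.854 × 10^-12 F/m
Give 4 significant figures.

2.302 × 10^-96

atomic unit of pressure: P_au = E_h/a₀³ = m_e⁴e¹⁰/((4πε₀)⁵ℏ⁸) = 2.929 × 10^13 Pa
Planck pressure: p_P = c⁷/(ℏG²) = 4.632 × 10^113 Pa
3.64 × 10^4 × 2.929 × 10^13 / 4.632 × 10^113 = 2.302 × 10^-96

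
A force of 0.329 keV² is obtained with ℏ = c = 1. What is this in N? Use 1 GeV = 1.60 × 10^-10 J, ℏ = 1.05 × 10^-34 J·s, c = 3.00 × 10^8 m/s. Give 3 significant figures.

2.67 × 10^-7 N

Force is [E]/[L] = [E]²/(ℏc); restore (ℏc)⁻¹.
1 GeV² → 1/(ℏc) × (1 GeV in J)² = 8.13 × 10^5 N.
Convert the energy scale: 0.329 keV² = 3.29 × 10^-13 GeV².
Result: 3.29 × 10^-13 × 8.13 × 10^5 = 2.67 × 10^-7 N.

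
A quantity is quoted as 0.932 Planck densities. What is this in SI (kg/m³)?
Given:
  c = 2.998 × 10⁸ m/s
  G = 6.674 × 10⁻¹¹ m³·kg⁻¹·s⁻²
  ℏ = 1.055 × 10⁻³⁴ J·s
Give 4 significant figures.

4.803 × 10⁹⁶ kg/m³

One Planck density: ρ_P = c⁵/(ℏG²) = 5.154 × 10⁹⁶ kg/m³.
0.932 × 5.154 × 10⁹⁶ kg/m³ = 4.803 × 10⁹⁶ kg/m³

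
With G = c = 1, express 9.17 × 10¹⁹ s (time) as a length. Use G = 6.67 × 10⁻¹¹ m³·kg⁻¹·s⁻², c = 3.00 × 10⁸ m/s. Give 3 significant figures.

Time → length via c.
9.17 × 10¹⁹ s × (c) = 2.75 × 10²⁸ m

2.75 × 10²⁸ m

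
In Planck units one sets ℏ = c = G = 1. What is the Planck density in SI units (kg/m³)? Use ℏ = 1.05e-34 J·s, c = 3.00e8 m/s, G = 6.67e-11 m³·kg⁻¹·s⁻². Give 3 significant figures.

5.20e96 kg/m³

ρ_P = c⁵/(ℏG²)
  = 2.43e42 / 4.67e-55
  = 5.20e96 kg/m³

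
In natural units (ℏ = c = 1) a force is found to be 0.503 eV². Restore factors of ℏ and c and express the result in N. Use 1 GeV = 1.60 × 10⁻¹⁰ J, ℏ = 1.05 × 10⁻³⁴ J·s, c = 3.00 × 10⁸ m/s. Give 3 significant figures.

4.09 × 10⁻¹³ N

Force is [E]/[L] = [E]²/(ℏc); restore (ℏc)⁻¹.
1 GeV² → 1/(ℏc) × (1 GeV in J)² = 8.13 × 10⁵ N.
Convert the energy scale: 0.503 eV² = 5.03 × 10⁻¹⁹ GeV².
Result: 5.03 × 10⁻¹⁹ × 8.13 × 10⁵ = 4.09 × 10⁻¹³ N.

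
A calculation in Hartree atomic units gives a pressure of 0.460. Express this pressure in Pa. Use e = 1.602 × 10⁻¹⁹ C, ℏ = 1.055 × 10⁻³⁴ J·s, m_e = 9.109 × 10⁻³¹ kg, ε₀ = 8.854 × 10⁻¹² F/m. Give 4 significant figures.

1.347 × 10¹³ Pa

One atomic unit of pressure: P_au = E_h/a₀³ = m_e⁴e¹⁰/((4πε₀)⁵ℏ⁸) = 2.929 × 10¹³ Pa.
0.460 × 2.929 × 10¹³ Pa = 1.347 × 10¹³ Pa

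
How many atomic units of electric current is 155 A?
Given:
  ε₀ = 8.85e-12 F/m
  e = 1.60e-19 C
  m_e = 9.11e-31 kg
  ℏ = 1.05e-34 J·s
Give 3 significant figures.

atomic unit of electric current: I_au = e E_h/ℏ = m_e e⁵/((4πε₀)²ℏ³) = 6.67e-3 A.
155 / 6.67e-3 = 2.32e4

2.32e4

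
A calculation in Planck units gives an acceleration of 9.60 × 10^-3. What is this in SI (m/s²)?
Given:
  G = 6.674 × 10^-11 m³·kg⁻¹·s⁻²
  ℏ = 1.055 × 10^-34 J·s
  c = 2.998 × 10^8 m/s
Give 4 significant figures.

One Planck acceleration: a_P = √(c⁷/(ℏG)) = 5.560 × 10^51 m/s².
9.60 × 10^-3 × 5.560 × 10^51 m/s² = 5.338 × 10^49 m/s²

5.338 × 10^49 m/s²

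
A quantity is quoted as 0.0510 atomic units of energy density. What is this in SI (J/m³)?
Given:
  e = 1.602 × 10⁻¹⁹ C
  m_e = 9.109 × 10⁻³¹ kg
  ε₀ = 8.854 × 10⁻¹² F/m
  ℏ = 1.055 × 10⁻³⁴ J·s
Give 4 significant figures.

One atomic unit of energy density: u_au = E_h/a₀³ = m_e⁴e¹⁰/((4πε₀)⁵ℏ⁸) = 2.929 × 10¹³ J/m³.
0.0510 × 2.929 × 10¹³ J/m³ = 1.494 × 10¹² J/m³

1.494 × 10¹² J/m³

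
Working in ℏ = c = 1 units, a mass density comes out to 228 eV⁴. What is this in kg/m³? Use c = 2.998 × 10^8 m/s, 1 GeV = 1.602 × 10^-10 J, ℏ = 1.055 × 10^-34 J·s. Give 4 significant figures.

5.280 × 10^-14 kg/m³

Mass density is [E]/(c²[L]³) = [E]⁴/(ℏ³c⁵).
1 GeV⁴ → 1/(ℏ³c⁵) × (1 GeV in J)⁴ = 2.316 × 10^20 kg/m³.
Convert the energy scale: 228 eV⁴ = 2.28 × 10^-34 GeV⁴.
Result: 2.28 × 10^-34 × 2.316 × 10^20 = 5.280 × 10^-14 kg/m³.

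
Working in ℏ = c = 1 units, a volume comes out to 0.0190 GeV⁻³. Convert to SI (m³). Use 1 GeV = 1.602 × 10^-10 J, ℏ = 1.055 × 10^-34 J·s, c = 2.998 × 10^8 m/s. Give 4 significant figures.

Volume is [L]³ = [E]⁻³·(ℏc)³.
1 GeV⁻³ → (ℏc)³ × (1 GeV in J)⁻³ = 7.696 × 10^-48 m³.
Result: 0.0190 × 7.696 × 10^-48 = 1.462 × 10^-49 m³.

1.462 × 10^-49 m³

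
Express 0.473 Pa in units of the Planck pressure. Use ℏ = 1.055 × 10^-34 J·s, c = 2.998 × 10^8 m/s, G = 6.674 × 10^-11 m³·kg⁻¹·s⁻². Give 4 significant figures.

Planck pressure: p_P = c⁷/(ℏG²) = 4.632 × 10^113 Pa.
0.473 / 4.632 × 10^113 = 1.021 × 10^-114

1.021 × 10^-114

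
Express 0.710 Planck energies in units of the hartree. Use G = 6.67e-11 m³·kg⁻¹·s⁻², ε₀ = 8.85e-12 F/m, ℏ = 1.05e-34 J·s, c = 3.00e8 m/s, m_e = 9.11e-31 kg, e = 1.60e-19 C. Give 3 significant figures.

3.17e26

Planck energy: E_P = √(ℏc⁵/G) = 1.96e9 J
hartree: E_h = m_e e⁴/(4πε₀ℏ)² = 4.38e-18 J
0.710 × 1.96e9 / 4.38e-18 = 3.17e26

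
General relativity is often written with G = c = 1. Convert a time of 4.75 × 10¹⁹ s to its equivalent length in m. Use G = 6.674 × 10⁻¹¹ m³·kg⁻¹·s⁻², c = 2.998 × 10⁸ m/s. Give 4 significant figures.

Time → length via c.
4.75 × 10¹⁹ s × (c) = 1.424 × 10²⁸ m

1.424 × 10²⁸ m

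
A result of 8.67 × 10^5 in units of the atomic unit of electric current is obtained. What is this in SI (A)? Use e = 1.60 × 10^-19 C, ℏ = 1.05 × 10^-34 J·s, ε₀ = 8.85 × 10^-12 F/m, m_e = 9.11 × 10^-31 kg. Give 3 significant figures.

One atomic unit of electric current: I_au = e E_h/ℏ = m_e e⁵/((4πε₀)²ℏ³) = 6.67 × 10^-3 A.
8.67 × 10^5 × 6.67 × 10^-3 A = 5.78 × 10^3 A

5.78 × 10^3 A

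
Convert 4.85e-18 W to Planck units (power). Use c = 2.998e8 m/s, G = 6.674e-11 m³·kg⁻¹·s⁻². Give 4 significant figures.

1.337e-70

Planck power: P_P = c⁵/G = 3.629e52 W.
4.85e-18 / 3.629e52 = 1.337e-70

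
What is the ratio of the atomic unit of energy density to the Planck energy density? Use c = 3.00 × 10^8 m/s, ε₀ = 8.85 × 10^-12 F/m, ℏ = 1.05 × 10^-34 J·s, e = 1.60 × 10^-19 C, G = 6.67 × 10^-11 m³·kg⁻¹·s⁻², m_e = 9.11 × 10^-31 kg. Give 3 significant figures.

atomic unit of energy density: u_au = E_h/a₀³ = m_e⁴e¹⁰/((4πε₀)⁵ℏ⁸) = 3.01 × 10^13 J/m³
Planck energy density: u_P = c⁷/(ℏG²) = 4.68 × 10^113 J/m³
ratio = 3.01 × 10^13 / 4.68 × 10^113 = 6.44 × 10^-101

6.44 × 10^-101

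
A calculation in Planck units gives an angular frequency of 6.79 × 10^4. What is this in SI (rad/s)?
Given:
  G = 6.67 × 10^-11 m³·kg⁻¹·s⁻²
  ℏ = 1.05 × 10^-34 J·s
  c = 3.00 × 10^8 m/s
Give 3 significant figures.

One Planck angular frequency: ω_P = √(c⁵/(ℏG)) = 1.86 × 10^43 rad/s.
6.79 × 10^4 × 1.86 × 10^43 rad/s = 1.26 × 10^48 rad/s

1.26 × 10^48 rad/s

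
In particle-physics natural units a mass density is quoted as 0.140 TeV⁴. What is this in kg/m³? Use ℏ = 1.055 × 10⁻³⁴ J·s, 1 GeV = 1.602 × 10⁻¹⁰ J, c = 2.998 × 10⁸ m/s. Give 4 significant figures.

3.242 × 10³¹ kg/m³

Mass density is [E]/(c²[L]³) = [E]⁴/(ℏ³c⁵).
1 GeV⁴ → 1/(ℏ³c⁵) × (1 GeV in J)⁴ = 2.316 × 10²⁰ kg/m³.
Convert the energy scale: 0.140 TeV⁴ = 1.40 × 10¹¹ GeV⁴.
Result: 1.40 × 10¹¹ × 2.316 × 10²⁰ = 3.242 × 10³¹ kg/m³.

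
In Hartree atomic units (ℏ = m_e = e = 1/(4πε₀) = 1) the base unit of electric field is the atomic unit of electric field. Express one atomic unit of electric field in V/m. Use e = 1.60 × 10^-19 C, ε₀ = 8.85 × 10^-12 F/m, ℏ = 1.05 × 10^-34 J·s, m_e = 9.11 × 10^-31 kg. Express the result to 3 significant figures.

E_au = E_h/(e a₀) = m_e²e⁵/((4πε₀)³ℏ⁴)
E_h = 4.38 × 10^-18 J
a₀ = 5.26 × 10^-11 m
E_h/(e·a₀) = 5.20 × 10^11 V/m

5.20 × 10^11 V/m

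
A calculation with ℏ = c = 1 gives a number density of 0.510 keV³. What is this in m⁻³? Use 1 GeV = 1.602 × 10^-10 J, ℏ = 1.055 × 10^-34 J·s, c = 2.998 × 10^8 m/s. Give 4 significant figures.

Number density is [L]⁻³ = [E]³/(ℏc)³.
1 GeV³ → 1/(ℏc)³ × (1 GeV in J)³ = 1.299 × 10^47 m⁻³.
Convert the energy scale: 0.510 keV³ = 5.10 × 10^-19 GeV³.
Result: 5.10 × 10^-19 × 1.299 × 10^47 = 6.627 × 10^28 m⁻³.

6.627 × 10^28 m⁻³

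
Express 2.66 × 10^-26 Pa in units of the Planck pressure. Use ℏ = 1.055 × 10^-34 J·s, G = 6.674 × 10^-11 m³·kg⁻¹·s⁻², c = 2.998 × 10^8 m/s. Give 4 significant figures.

5.742 × 10^-140

Planck pressure: p_P = c⁷/(ℏG²) = 4.632 × 10^113 Pa.
2.66 × 10^-26 / 4.632 × 10^113 = 5.742 × 10^-140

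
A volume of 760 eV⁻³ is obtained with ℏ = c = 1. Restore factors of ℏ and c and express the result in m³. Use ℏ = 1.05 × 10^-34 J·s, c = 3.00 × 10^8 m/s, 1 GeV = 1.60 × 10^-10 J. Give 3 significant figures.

Volume is [L]³ = [E]⁻³·(ℏc)³.
1 GeV⁻³ → (ℏc)³ × (1 GeV in J)⁻³ = 7.63 × 10^-48 m³.
Convert the energy scale: 760 eV⁻³ = 7.60 × 10^29 GeV⁻³.
Result: 7.60 × 10^29 × 7.63 × 10^-48 = 5.80 × 10^-18 m³.

5.80 × 10^-18 m³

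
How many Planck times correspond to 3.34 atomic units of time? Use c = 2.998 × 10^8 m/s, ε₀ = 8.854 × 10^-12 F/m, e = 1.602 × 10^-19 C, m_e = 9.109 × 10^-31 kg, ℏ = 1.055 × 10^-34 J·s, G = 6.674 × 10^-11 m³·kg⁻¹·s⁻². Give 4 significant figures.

atomic unit of time: τ_au = (4πε₀)²ℏ³/(m_e e⁴) = 2.423 × 10^-17 s
Planck time: t_P = √(ℏG/c⁵) = 5.392 × 10^-44 s
3.34 × 2.423 × 10^-17 / 5.392 × 10^-44 = 1.501 × 10^27

1.501 × 10^27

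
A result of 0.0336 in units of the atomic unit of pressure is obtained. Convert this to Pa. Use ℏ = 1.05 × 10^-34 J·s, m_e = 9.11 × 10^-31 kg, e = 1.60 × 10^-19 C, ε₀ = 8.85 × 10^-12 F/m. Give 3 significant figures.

1.01 × 10^12 Pa

One atomic unit of pressure: P_au = E_h/a₀³ = m_e⁴e¹⁰/((4πε₀)⁵ℏ⁸) = 3.01 × 10^13 Pa.
0.0336 × 3.01 × 10^13 Pa = 1.01 × 10^12 Pa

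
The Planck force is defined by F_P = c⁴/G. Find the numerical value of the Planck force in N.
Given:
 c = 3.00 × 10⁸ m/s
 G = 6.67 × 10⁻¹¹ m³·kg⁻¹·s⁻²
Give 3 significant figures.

1.21 × 10⁴⁴ N

F_P = c⁴/G
  = 8.10 × 10³³ / 6.67 × 10⁻¹¹
  = 1.21 × 10⁴⁴ N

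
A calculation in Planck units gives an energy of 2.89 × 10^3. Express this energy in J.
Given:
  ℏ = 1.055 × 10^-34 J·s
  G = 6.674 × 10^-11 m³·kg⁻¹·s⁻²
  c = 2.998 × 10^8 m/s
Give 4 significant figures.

5.655 × 10^12 J

One Planck energy: E_P = √(ℏc⁵/G) = 1.957 × 10^9 J.
2.89 × 10^3 × 1.957 × 10^9 J = 5.655 × 10^12 J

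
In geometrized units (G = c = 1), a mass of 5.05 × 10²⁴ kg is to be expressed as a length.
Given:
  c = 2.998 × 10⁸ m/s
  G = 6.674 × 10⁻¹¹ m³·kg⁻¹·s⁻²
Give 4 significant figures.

In G = c = 1 units mass has dimensions of length; the conversion factor is G/c².
5.05 × 10²⁴ kg × (G/c²) = 3.750 × 10⁻³ m

3.750 × 10⁻³ m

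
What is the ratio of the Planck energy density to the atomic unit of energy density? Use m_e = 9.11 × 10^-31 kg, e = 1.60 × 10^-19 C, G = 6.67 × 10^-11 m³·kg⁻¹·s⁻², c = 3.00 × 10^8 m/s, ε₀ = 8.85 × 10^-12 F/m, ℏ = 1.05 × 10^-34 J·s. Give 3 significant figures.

Planck energy density: u_P = c⁷/(ℏG²) = 4.68 × 10^113 J/m³
atomic unit of energy density: u_au = E_h/a₀³ = m_e⁴e¹⁰/((4πε₀)⁵ℏ⁸) = 3.01 × 10^13 J/m³
ratio = 4.68 × 10^113 / 3.01 × 10^13 = 1.55 × 10^100

1.55 × 10^100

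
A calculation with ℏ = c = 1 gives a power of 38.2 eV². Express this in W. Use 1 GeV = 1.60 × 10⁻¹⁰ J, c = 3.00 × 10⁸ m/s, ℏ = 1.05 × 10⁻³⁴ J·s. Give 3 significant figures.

Power is [E]/[T] = [E]²/ℏ.
1 GeV² → 1/ℏ × (1 GeV in J)² = 2.44 × 10¹⁴ W.
Convert the energy scale: 38.2 eV² = 3.82 × 10⁻¹⁷ GeV².
Result: 3.82 × 10⁻¹⁷ × 2.44 × 10¹⁴ = 9.31 × 10⁻³ W.

9.31 × 10⁻³ W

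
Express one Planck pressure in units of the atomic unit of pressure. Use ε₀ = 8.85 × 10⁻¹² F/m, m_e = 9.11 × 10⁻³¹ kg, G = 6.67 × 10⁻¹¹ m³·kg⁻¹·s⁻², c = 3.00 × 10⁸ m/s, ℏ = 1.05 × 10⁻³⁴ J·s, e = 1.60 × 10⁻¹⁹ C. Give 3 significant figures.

Planck pressure: p_P = c⁷/(ℏG²) = 4.68 × 10¹¹³ Pa
atomic unit of pressure: P_au = E_h/a₀³ = m_e⁴e¹⁰/((4πε₀)⁵ℏ⁸) = 3.01 × 10¹³ Pa
ratio = 4.68 × 10¹¹³ / 3.01 × 10¹³ = 1.55 × 10¹⁰⁰

1.55 × 10¹⁰⁰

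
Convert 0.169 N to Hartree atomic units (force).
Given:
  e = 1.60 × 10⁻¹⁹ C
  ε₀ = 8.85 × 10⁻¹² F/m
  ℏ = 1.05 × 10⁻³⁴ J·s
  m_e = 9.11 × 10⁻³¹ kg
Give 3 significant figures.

atomic unit of force: F_au = E_h/a₀ = m_e²e⁶/((4πε₀)³ℏ⁴) = 8.33 × 10⁻⁸ N.
0.169 / 8.33 × 10⁻⁸ = 2.03 × 10⁶

2.03 × 10⁶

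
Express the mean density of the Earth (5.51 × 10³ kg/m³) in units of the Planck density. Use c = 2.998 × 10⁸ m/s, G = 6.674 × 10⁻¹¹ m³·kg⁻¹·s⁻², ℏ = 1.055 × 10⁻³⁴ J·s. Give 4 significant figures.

1.069 × 10⁻⁹³

Planck density: ρ_P = c⁵/(ℏG²) = 5.154 × 10⁹⁶ kg/m³.
5.51 × 10³ / 5.154 × 10⁹⁶ = 1.069 × 10⁻⁹³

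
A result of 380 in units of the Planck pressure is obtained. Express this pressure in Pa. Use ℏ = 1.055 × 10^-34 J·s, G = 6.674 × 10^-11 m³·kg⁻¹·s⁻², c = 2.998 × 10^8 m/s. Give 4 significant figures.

1.760 × 10^116 Pa

One Planck pressure: p_P = c⁷/(ℏG²) = 4.632 × 10^113 Pa.
380 × 4.632 × 10^113 Pa = 1.760 × 10^116 Pa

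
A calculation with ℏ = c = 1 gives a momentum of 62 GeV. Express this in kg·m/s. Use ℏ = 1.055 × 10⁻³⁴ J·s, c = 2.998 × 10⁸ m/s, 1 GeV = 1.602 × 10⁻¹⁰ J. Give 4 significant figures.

3.313 × 10⁻¹⁷ kg·m/s

Momentum is [E]/c; divide by c.
1 GeV → 1/c × (1 GeV in J) = 5.344 × 10⁻¹⁹ kg·m/s.
Result: 62 × 5.344 × 10⁻¹⁹ = 3.313 × 10⁻¹⁷ kg·m/s.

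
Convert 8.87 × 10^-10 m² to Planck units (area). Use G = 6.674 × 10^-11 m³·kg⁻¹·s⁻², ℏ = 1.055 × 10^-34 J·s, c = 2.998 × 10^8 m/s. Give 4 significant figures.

3.395 × 10^60

Planck area: A_P = ℏG/c³ = 2.613 × 10^-70 m².
8.87 × 10^-10 / 2.613 × 10^-70 = 3.395 × 10^60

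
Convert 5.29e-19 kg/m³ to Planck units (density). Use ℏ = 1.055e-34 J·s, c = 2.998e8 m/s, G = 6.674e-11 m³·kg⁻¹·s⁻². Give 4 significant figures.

Planck density: ρ_P = c⁵/(ℏG²) = 5.154e96 kg/m³.
5.29e-19 / 5.154e96 = 1.026e-115

1.026e-115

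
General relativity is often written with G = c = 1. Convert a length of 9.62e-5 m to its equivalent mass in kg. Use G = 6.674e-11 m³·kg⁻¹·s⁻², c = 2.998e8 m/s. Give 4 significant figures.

Length → mass via c²/G.
9.62e-5 m × (c²/G) = 1.296e23 kg

1.296e23 kg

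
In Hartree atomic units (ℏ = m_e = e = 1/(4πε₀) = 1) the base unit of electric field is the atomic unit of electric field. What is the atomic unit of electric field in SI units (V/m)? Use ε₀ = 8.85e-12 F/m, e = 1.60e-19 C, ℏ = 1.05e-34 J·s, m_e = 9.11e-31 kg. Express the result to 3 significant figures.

E_au = E_h/(e a₀) = m_e²e⁵/((4πε₀)³ℏ⁴)
E_h = 4.38e-18 J
a₀ = 5.26e-11 m
E_h/(e·a₀) = 5.20e11 V/m

5.20e11 V/m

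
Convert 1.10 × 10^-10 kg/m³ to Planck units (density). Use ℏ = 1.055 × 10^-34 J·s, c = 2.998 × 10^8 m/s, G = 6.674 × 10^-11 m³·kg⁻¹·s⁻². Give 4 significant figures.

2.134 × 10^-107

Planck density: ρ_P = c⁵/(ℏG²) = 5.154 × 10^96 kg/m³.
1.10 × 10^-10 / 5.154 × 10^96 = 2.134 × 10^-107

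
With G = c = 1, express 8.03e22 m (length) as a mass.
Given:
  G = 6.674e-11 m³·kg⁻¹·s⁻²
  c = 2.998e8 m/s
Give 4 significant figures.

Length → mass via c²/G.
8.03e22 m × (c²/G) = 1.081e50 kg

1.081e50 kg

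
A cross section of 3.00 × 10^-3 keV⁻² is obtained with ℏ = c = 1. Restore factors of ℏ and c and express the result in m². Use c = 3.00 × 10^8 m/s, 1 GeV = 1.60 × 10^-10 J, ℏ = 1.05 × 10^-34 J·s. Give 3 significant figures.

Area is [L]² = [E]⁻²·(ℏc)²; restore (ℏc)².
1 GeV⁻² → (ℏc)² × (1 GeV in J)⁻² = 3.88 × 10^-32 m².
Convert the energy scale: 3.00 × 10^-3 keV⁻² = 3.00 × 10^9 GeV⁻².
Result: 3.00 × 10^9 × 3.88 × 10^-32 = 1.16 × 10^-22 m².

1.16 × 10^-22 m²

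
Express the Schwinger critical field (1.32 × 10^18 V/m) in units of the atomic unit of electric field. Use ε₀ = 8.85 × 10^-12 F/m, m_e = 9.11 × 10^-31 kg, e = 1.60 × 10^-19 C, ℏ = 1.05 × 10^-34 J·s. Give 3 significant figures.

atomic unit of electric field: E_au = E_h/(e a₀) = m_e²e⁵/((4πε₀)³ℏ⁴) = 5.20 × 10^11 V/m.
1.32 × 10^18 / 5.20 × 10^11 = 2.54 × 10^6

2.54 × 10^6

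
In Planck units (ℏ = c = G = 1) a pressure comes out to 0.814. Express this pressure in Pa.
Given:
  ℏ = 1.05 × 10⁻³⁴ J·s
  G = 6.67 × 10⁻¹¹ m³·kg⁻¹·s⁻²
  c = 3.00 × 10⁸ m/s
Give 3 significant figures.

3.81 × 10¹¹³ Pa

One Planck pressure: p_P = c⁷/(ℏG²) = 4.68 × 10¹¹³ Pa.
0.814 × 4.68 × 10¹¹³ Pa = 3.81 × 10¹¹³ Pa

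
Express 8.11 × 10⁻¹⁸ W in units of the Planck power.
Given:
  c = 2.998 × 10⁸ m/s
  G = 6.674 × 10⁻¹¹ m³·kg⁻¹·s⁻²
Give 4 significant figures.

Planck power: P_P = c⁵/G = 3.629 × 10⁵² W.
8.11 × 10⁻¹⁸ / 3.629 × 10⁵² = 2.235 × 10⁻⁷⁰

2.235 × 10⁻⁷⁰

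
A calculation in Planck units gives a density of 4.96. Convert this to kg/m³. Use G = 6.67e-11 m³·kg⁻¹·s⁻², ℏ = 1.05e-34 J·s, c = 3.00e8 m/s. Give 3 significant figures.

2.58e97 kg/m³

One Planck density: ρ_P = c⁵/(ℏG²) = 5.20e96 kg/m³.
4.96 × 5.20e96 kg/m³ = 2.58e97 kg/m³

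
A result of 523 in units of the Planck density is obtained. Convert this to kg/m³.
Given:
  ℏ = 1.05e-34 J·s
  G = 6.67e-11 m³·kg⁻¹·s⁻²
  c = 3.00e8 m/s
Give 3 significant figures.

2.72e99 kg/m³

One Planck density: ρ_P = c⁵/(ℏG²) = 5.20e96 kg/m³.
523 × 5.20e96 kg/m³ = 2.72e99 kg/m³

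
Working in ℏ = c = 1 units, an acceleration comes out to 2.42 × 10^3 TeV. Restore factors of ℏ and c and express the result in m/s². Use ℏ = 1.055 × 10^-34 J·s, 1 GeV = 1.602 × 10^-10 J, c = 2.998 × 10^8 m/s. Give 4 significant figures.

Acceleration is [L]/[T]² = c·[E]/ℏ.
1 GeV → c/ℏ × (1 GeV in J) = 4.552 × 10^32 m/s².
Convert the energy scale: 2.42 × 10^3 TeV = 2.42 × 10^6 GeV.
Result: 2.42 × 10^6 × 4.552 × 10^32 = 1.102 × 10^39 m/s².

1.102 × 10^39 m/s²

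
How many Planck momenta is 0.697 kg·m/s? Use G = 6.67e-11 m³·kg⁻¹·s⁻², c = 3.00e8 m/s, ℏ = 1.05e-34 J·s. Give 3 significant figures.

0.107

Planck momentum: p_P = √(ℏc³/G) = 6.52 kg·m/s.
0.697 / 6.52 = 0.107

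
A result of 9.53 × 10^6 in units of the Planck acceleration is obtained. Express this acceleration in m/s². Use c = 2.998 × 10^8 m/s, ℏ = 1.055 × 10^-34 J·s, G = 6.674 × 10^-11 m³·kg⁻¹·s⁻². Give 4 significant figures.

One Planck acceleration: a_P = √(c⁷/(ℏG)) = 5.560 × 10^51 m/s².
9.53 × 10^6 × 5.560 × 10^51 m/s² = 5.299 × 10^58 m/s²

5.299 × 10^58 m/s²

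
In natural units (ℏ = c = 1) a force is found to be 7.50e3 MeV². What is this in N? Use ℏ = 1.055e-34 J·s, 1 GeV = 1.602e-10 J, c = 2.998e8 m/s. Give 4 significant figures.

6.086e3 N

Force is [E]/[L] = [E]²/(ℏc); restore (ℏc)⁻¹.
1 GeV² → 1/(ℏc) × (1 GeV in J)² = 8.114e5 N.
Convert the energy scale: 7.50e3 MeV² = 7.50e-3 GeV².
Result: 7.50e-3 × 8.114e5 = 6.086e3 N.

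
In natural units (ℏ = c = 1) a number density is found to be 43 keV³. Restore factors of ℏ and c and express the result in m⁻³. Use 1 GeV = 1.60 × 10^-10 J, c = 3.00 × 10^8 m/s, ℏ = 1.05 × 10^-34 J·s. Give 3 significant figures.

Number density is [L]⁻³ = [E]³/(ℏc)³.
1 GeV³ → 1/(ℏc)³ × (1 GeV in J)³ = 1.31 × 10^47 m⁻³.
Convert the energy scale: 43 keV³ = 4.30 × 10^-17 GeV³.
Result: 4.30 × 10^-17 × 1.31 × 10^47 = 5.64 × 10^30 m⁻³.

5.64 × 10^30 m⁻³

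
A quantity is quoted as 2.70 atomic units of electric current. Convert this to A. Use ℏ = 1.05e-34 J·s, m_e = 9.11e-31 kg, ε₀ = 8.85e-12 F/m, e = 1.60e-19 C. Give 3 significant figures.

One atomic unit of electric current: I_au = e E_h/ℏ = m_e e⁵/((4πε₀)²ℏ³) = 6.67e-3 A.
2.70 × 6.67e-3 A = 0.0180 A

0.0180 A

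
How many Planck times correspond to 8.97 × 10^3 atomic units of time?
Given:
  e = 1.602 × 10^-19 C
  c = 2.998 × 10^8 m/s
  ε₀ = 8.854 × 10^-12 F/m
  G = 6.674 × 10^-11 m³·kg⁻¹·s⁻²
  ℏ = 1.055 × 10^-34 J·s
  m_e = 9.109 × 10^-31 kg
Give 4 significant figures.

atomic unit of time: τ_au = (4πε₀)²ℏ³/(m_e e⁴) = 2.423 × 10^-17 s
Planck time: t_P = √(ℏG/c⁵) = 5.392 × 10^-44 s
8.97 × 10^3 × 2.423 × 10^-17 / 5.392 × 10^-44 = 4.031 × 10^30

4.031 × 10^30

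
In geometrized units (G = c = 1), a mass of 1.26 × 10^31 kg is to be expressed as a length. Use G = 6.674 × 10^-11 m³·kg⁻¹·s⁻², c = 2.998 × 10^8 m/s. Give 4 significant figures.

In G = c = 1 units mass has dimensions of length; the conversion factor is G/c².
1.26 × 10^31 kg × (G/c²) = 9.356 × 10^3 m

9.356 × 10^3 m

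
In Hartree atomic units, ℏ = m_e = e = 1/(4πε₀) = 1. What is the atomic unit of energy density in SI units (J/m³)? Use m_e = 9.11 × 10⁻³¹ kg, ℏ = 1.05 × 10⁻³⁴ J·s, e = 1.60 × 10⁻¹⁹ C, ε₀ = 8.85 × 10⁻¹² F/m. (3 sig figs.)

Dimensional analysis gives u_au = E_h/a₀³ = m_e⁴e¹⁰/((4πε₀)⁵ℏ⁸).
E_h = 4.38 × 10⁻¹⁸ J
a₀ = 5.26 × 10⁻¹¹ m
E_h/a₀³ = 3.01 × 10¹³ J/m³

3.01 × 10¹³ J/m³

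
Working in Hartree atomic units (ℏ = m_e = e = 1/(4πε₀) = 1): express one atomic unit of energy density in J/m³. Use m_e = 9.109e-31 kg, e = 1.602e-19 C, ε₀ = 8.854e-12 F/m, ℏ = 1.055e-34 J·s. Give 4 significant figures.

Dimensional analysis gives u_au = E_h/a₀³ = m_e⁴e¹⁰/((4πε₀)⁵ℏ⁸).
E_h = 4.354e-18 J
a₀ = 5.297e-11 m
E_h/a₀³ = 2.929e13 J/m³

2.929e13 J/m³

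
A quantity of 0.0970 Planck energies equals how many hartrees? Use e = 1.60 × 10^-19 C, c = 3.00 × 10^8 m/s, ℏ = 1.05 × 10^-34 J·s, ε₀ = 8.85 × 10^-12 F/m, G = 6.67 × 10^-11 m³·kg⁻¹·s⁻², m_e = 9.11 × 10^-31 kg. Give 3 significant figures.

4.33 × 10^25

Planck energy: E_P = √(ℏc⁵/G) = 1.96 × 10^9 J
hartree: E_h = m_e e⁴/(4πε₀ℏ)² = 4.38 × 10^-18 J
0.0970 × 1.96 × 10^9 / 4.38 × 10^-18 = 4.33 × 10^25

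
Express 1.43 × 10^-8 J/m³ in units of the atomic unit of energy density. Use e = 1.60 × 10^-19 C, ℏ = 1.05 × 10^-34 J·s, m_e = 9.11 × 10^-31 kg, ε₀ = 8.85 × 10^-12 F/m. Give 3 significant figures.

4.75 × 10^-22

atomic unit of energy density: u_au = E_h/a₀³ = m_e⁴e¹⁰/((4πε₀)⁵ℏ⁸) = 3.01 × 10^13 J/m³.
1.43 × 10^-8 / 3.01 × 10^13 = 4.75 × 10^-22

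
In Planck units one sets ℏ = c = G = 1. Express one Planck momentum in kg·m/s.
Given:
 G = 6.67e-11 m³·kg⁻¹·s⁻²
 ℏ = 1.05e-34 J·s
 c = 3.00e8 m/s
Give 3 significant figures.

6.52 kg·m/s

p_P = √(ℏc³/G)
  = √(42.5)
  = 6.52 kg·m/s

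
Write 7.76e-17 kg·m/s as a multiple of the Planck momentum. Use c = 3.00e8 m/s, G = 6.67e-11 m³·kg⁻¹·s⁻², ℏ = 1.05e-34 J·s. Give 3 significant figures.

1.19e-17

Planck momentum: p_P = √(ℏc³/G) = 6.52 kg·m/s.
7.76e-17 / 6.52 = 1.19e-17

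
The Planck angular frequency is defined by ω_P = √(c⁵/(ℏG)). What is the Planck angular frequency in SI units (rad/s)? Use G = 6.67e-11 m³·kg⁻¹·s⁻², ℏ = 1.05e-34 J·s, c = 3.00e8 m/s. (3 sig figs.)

ω_P = √(c⁵/(ℏG))
  = √(3.47e86)
  = 1.86e43 rad/s

1.86e43 rad/s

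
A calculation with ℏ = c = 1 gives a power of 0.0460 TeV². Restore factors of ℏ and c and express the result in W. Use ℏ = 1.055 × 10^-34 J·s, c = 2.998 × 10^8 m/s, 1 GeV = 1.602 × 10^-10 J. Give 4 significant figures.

1.119 × 10^19 W

Power is [E]/[T] = [E]²/ℏ.
1 GeV² → 1/ℏ × (1 GeV in J)² = 2.433 × 10^14 W.
Convert the energy scale: 0.0460 TeV² = 4.60 × 10^4 GeV².
Result: 4.60 × 10^4 × 2.433 × 10^14 = 1.119 × 10^19 W.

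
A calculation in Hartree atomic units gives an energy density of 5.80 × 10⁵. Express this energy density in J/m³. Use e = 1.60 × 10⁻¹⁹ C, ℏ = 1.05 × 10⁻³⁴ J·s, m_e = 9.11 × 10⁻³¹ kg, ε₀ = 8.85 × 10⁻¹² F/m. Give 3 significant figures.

One atomic unit of energy density: u_au = E_h/a₀³ = m_e⁴e¹⁰/((4πε₀)⁵ℏ⁸) = 3.01 × 10¹³ J/m³.
5.80 × 10⁵ × 3.01 × 10¹³ J/m³ = 1.75 × 10¹⁹ J/m³

1.75 × 10¹⁹ J/m³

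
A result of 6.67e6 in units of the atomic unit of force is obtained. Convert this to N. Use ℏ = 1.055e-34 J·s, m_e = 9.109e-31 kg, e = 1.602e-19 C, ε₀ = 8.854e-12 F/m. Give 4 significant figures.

0.5483 N

One atomic unit of force: F_au = E_h/a₀ = m_e²e⁶/((4πε₀)³ℏ⁴) = 8.220e-8 N.
6.67e6 × 8.220e-8 N = 0.5483 N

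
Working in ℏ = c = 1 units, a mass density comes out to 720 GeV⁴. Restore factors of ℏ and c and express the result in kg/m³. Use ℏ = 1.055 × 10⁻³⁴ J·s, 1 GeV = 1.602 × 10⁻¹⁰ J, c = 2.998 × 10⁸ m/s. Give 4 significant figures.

Mass density is [E]/(c²[L]³) = [E]⁴/(ℏ³c⁵).
1 GeV⁴ → 1/(ℏ³c⁵) × (1 GeV in J)⁴ = 2.316 × 10²⁰ kg/m³.
Result: 720 × 2.316 × 10²⁰ = 1.668 × 10²³ kg/m³.

1.668 × 10²³ kg/m³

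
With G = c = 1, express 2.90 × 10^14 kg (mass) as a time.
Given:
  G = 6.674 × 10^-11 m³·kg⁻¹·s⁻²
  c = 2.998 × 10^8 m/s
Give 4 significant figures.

7.183 × 10^-22 s

Mass → time via G/c³.
2.90 × 10^14 kg × (G/c³) = 7.183 × 10^-22 s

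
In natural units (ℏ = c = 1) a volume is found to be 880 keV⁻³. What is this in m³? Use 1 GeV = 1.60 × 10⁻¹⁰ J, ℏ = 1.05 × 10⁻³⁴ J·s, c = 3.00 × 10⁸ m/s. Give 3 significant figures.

Volume is [L]³ = [E]⁻³·(ℏc)³.
1 GeV⁻³ → (ℏc)³ × (1 GeV in J)⁻³ = 7.63 × 10⁻⁴⁸ m³.
Convert the energy scale: 880 keV⁻³ = 8.80 × 10²⁰ GeV⁻³.
Result: 8.80 × 10²⁰ × 7.63 × 10⁻⁴⁸ = 6.72 × 10⁻²⁷ m³.

6.72 × 10⁻²⁷ m³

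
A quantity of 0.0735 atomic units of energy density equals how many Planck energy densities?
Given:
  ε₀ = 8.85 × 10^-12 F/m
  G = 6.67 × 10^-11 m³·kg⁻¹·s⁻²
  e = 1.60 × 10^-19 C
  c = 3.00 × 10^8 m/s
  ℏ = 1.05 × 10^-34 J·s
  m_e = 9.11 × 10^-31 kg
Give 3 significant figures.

4.73 × 10^-102

atomic unit of energy density: u_au = E_h/a₀³ = m_e⁴e¹⁰/((4πε₀)⁵ℏ⁸) = 3.01 × 10^13 J/m³
Planck energy density: u_P = c⁷/(ℏG²) = 4.68 × 10^113 J/m³
0.0735 × 3.01 × 10^13 / 4.68 × 10^113 = 4.73 × 10^-102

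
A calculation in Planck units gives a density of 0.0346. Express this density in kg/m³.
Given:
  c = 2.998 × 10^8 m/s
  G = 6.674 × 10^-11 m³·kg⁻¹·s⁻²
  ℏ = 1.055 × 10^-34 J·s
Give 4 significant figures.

One Planck density: ρ_P = c⁵/(ℏG²) = 5.154 × 10^96 kg/m³.
0.0346 × 5.154 × 10^96 kg/m³ = 1.783 × 10^95 kg/m³

1.783 × 10^95 kg/m³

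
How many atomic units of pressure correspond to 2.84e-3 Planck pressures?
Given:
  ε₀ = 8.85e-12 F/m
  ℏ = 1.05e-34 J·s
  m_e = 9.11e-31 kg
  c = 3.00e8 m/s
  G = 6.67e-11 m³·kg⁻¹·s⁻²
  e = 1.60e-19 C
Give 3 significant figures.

Planck pressure: p_P = c⁷/(ℏG²) = 4.68e113 Pa
atomic unit of pressure: P_au = E_h/a₀³ = m_e⁴e¹⁰/((4πε₀)⁵ℏ⁸) = 3.01e13 Pa
2.84e-3 × 4.68e113 / 3.01e13 = 4.41e97

4.41e97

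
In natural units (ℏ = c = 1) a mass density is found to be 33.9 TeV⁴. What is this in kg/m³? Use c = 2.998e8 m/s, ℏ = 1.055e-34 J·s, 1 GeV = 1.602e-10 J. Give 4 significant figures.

7.851e33 kg/m³

Mass density is [E]/(c²[L]³) = [E]⁴/(ℏ³c⁵).
1 GeV⁴ → 1/(ℏ³c⁵) × (1 GeV in J)⁴ = 2.316e20 kg/m³.
Convert the energy scale: 33.9 TeV⁴ = 3.39e13 GeV⁴.
Result: 3.39e13 × 2.316e20 = 7.851e33 kg/m³.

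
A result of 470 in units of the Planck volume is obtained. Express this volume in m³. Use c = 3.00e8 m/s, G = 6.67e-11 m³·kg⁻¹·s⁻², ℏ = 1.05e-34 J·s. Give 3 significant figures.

One Planck volume: V_P = (ℏG/c³)^(3/2) = 4.18e-105 m³.
470 × 4.18e-105 m³ = 1.96e-102 m³

1.96e-102 m³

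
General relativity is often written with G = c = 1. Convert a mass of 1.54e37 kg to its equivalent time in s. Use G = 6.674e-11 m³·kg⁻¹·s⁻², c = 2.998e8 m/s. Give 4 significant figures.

Mass → time via G/c³.
1.54e37 kg × (G/c³) = 38.14 s

38.14 s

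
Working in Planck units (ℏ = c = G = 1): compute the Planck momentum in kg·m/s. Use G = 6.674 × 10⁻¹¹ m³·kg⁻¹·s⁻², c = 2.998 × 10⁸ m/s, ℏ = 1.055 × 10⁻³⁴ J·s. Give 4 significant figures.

6.527 kg·m/s

Dimensional analysis gives p_P = √(ℏc³/G).
  = √(42.60)
  = 6.527 kg·m/s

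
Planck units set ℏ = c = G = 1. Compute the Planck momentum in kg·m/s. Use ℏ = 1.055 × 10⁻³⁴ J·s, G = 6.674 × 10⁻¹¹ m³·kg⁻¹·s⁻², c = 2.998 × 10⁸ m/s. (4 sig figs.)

6.527 kg·m/s

From ℏ = c = G = 1 the momentum scale is p_P = √(ℏc³/G).
  = √(42.60)
  = 6.527 kg·m/s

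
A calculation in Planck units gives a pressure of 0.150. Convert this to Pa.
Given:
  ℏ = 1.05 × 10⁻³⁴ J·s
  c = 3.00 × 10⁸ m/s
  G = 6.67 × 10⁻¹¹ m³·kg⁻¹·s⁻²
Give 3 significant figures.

7.02 × 10¹¹² Pa

One Planck pressure: p_P = c⁷/(ℏG²) = 4.68 × 10¹¹³ Pa.
0.150 × 4.68 × 10¹¹³ Pa = 7.02 × 10¹¹² Pa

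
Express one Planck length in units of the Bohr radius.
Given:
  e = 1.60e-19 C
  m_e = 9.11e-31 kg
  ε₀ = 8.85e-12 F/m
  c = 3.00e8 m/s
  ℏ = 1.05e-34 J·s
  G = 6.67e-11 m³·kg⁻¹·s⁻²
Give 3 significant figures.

3.06e-25

Planck length: ℓ_P = √(ℏG/c³) = 1.61e-35 m
Bohr radius: a₀ = 4πε₀ℏ²/(m_e e²) = 5.26e-11 m
ratio = 1.61e-35 / 5.26e-11 = 3.06e-25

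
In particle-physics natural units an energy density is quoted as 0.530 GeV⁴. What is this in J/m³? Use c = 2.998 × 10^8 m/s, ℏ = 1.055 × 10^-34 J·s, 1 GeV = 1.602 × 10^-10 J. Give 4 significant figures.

1.103 × 10^37 J/m³

[E]/[L]³ = [E]⁴/(ℏc)³; restore (ℏc)⁻³.
1 GeV⁴ → 1/(ℏc)³ × (1 GeV in J)⁴ = 2.082 × 10^37 J/m³.
Result: 0.530 × 2.082 × 10^37 = 1.103 × 10^37 J/m³.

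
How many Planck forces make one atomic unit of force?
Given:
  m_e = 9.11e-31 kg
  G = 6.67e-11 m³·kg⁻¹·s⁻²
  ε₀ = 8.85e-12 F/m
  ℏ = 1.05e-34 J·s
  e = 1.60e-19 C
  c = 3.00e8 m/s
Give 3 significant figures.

atomic unit of force: F_au = E_h/a₀ = m_e²e⁶/((4πε₀)³ℏ⁴) = 8.33e-8 N
Planck force: F_P = c⁴/G = 1.21e44 N
ratio = 8.33e-8 / 1.21e44 = 6.86e-52

6.86e-52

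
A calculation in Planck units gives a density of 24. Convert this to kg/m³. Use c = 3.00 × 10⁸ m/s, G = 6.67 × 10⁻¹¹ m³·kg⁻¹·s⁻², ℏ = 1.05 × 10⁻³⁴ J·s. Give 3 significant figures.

1.25 × 10⁹⁸ kg/m³

One Planck density: ρ_P = c⁵/(ℏG²) = 5.20 × 10⁹⁶ kg/m³.
24 × 5.20 × 10⁹⁶ kg/m³ = 1.25 × 10⁹⁸ kg/m³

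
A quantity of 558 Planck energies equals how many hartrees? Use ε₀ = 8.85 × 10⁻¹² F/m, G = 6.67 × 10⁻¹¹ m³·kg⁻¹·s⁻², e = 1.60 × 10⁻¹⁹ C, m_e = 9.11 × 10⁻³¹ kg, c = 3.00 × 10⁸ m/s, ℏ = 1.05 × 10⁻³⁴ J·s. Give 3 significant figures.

2.49 × 10²⁹

Planck energy: E_P = √(ℏc⁵/G) = 1.96 × 10⁹ J
hartree: E_h = m_e e⁴/(4πε₀ℏ)² = 4.38 × 10⁻¹⁸ J
558 × 1.96 × 10⁹ / 4.38 × 10⁻¹⁸ = 2.49 × 10²⁹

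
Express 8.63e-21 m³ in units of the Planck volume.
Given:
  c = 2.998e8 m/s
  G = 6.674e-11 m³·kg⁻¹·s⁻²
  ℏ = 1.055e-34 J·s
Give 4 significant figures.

2.043e84

Planck volume: V_P = (ℏG/c³)^(3/2) = 4.224e-105 m³.
8.63e-21 / 4.224e-105 = 2.043e84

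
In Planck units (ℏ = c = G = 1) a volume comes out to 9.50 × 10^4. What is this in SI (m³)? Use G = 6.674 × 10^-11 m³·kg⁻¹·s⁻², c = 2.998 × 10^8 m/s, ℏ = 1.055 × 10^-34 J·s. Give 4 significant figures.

4.013 × 10^-100 m³

One Planck volume: V_P = (ℏG/c³)^(3/2) = 4.224 × 10^-105 m³.
9.50 × 10^4 × 4.224 × 10^-105 m³ = 4.013 × 10^-100 m³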